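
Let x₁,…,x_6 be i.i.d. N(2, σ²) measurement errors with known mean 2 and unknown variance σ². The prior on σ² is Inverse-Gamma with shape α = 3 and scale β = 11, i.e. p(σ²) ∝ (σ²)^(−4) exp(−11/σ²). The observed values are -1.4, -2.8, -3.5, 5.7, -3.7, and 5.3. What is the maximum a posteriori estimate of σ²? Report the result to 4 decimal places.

Sum of squared deviations about the known mean: SS = (-1.4−2)² + (-2.8−2)² + (-3.5−2)² + (5.7−2)² + (-3.7−2)² + (5.3−2)² = 121.92.
The Normal likelihood contributes (σ²)^(−n/2) exp(−SS/(2σ²)), so the posterior is Inverse-Gamma(α + n/2, β + SS/2) = Inverse-Gamma(6, 71.96).
The mode of Inverse-Gamma(a, b) is b/(a+1) = 71.96/7 ≈ 10.2800.

σ̂²_MAP = 10.2800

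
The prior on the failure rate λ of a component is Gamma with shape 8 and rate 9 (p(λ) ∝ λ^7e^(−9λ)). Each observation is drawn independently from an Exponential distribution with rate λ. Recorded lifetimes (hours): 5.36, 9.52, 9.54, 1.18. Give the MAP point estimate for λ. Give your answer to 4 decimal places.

λ̂_MAP = 0.3179

The Exponential(rate=λ) likelihood is ∝ λ^n e^(−λΣtᵢ). Here n = 4 and Σtᵢ = 5.36 + 9.52 + 9.54 + 1.18 = 25.60.
Posterior ∝ λ^7e^(−9λ) · λ^4e^(−25.60λ) = λ^11e^(−34.60λ), i.e. Gamma(12, 34.60).
Mode = (a−1)/b = 11/34.60 ≈ 0.3179.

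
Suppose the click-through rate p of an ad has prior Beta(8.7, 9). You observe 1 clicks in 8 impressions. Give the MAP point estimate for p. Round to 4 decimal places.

p̂_MAP = 0.3671

Prior: Beta(8.7, 9).
Data: 1 success in 8 trials. The binomial likelihood contributes p(1−p)^7, so the posterior is Beta(8.7+1, 9+7) = Beta(9.7, 16).
For Beta(a, b) with a, b > 1 the mode is (a−1)/(a+b−2) = 8.7/23.7 ≈ 0.3671.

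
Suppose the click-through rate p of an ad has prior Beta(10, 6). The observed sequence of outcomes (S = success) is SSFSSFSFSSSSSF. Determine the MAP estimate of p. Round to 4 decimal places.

Prior: Beta(10, 6).
Data: 10 successes in 14 trials (from the sequence). The binomial likelihood contributes p^10(1−p)^4, so the posterior is Beta(10+10, 6+4) = Beta(20, 10).
For Beta(a, b) with a, b > 1 the mode is (a−1)/(a+b−2) = 19/28 ≈ 0.6786.

p̂_MAP = 0.6786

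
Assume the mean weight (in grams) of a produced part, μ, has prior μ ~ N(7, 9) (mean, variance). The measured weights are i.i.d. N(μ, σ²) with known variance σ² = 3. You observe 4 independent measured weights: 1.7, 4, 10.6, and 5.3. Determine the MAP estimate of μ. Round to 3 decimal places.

n = 4; x̄ = (1.7 + 4 + 10.6 + 5.3)/4 = 21.6/4 = 5.4.
For a Normal prior and Normal likelihood with known variance, the posterior is Normal; its mode equals its mean, the precision-weighted average.
Prior precision 1/σ₀² = 1/9; data precision n/σ² = 4/3.
μ̂ = ((1/9)·7 + (4/3)·5.4) / (1/9 + 4/3) = (359/45)/(13/9) = 359/65 ≈ 5.523.

μ̂_MAP = 5.523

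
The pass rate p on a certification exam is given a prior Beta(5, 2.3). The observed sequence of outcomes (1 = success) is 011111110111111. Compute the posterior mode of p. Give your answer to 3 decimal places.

p̂_MAP = 0.837

Prior: Beta(5, 2.3).
Data: 13 successes in 15 trials (from the sequence). The binomial likelihood contributes p^13(1−p)^2, so the posterior is Beta(5+13, 2.3+2) = Beta(18, 4.3).
For Beta(a, b) with a, b > 1 the mode is (a−1)/(a+b−2) = 17/20.3 ≈ 0.837.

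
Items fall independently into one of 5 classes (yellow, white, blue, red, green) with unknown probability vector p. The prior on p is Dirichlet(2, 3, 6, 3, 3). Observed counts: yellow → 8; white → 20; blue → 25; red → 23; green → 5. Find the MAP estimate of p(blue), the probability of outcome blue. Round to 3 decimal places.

MAP estimate of p(blue) = 0.323

The posterior is Dirichlet(αᵢ + nᵢ) = Dirichlet(10, 23, 31, 26, 8).
For a Dirichlet(a₁,…,a_K) with all aᵢ > 1, the mode has j-th component (aⱼ − 1)/(Σaᵢ − K).
Here Σaᵢ = 98 and K = 5, so p(blue) = (31 − 1)/(98 − 5) = 30/93 ≈ 0.323.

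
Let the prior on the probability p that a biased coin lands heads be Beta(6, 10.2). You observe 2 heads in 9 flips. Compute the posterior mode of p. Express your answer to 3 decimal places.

Prior: Beta(6, 10.2).
Data: 2 successes in 9 trials. The binomial likelihood contributes p^2(1−p)^7, so the posterior is Beta(6+2, 10.2+7) = Beta(8, 17.2).
For Beta(a, b) with a, b > 1 the mode is (a−1)/(a+b−2) = 7/23.2 ≈ 0.302.

p̂_MAP = 0.302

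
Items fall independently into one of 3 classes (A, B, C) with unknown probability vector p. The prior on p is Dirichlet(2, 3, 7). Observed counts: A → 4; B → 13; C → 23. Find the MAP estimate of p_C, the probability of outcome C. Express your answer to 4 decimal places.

The posterior is Dirichlet(αᵢ + nᵢ) = Dirichlet(6, 16, 30).
For a Dirichlet(a₁,…,a_K) with all aᵢ > 1, the mode has j-th component (aⱼ − 1)/(Σaᵢ − K).
Here Σaᵢ = 52 and K = 3, so p_C = (30 − 1)/(52 − 3) = 29/49 ≈ 0.5918.

MAP estimate of p_C = 0.5918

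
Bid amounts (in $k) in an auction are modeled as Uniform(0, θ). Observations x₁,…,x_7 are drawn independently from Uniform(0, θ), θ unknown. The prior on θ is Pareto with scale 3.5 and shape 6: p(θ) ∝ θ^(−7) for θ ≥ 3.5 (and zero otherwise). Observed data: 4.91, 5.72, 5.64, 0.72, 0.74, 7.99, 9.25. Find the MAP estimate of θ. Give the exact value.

θ̂_MAP = 9.25

The Uniform(0, θ) likelihood is θ^(−n) for θ ≥ max(xᵢ), zero otherwise. Here max(xᵢ) = 9.25.
Posterior ∝ θ^(−7) · θ^(−7) = θ^(−14) on θ ≥ max(3.5, 9.25) = 9.25.
This density is strictly decreasing in θ, so the posterior mode lies at the lower boundary of the support.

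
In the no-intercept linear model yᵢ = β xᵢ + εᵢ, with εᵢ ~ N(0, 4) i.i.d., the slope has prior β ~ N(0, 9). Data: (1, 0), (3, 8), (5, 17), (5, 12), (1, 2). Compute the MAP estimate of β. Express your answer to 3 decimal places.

log p(β | y) = −Σ(yᵢ − βxᵢ)²/(2·4) − β²/(2·9) + const.
Setting the derivative to zero: Σxᵢ(yᵢ − βxᵢ)/4 − β/9 = 0, so β = Σxᵢyᵢ / (Σxᵢ² + σ²/τ²).
Σxᵢyᵢ = 1·0 + 3·8 + 5·17 + 5·12 + 1·2 = 171; Σxᵢ² = 61; σ²/τ² = 4/9.
β̂_MAP = 171 / (61 + 4/9) = 171/(553/9) = 1539/553 ≈ 2.783.

β̂_MAP = 2.783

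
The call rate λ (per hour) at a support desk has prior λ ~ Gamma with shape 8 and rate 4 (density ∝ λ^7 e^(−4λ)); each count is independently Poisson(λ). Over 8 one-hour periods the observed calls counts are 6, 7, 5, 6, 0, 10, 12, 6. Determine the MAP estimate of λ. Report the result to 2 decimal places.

λ̂_MAP = 4.92

Σxᵢ = 6+7+5+6+0+10+12+6 = 52, with n = 8.
Posterior ∝ λ^7e^(−4λ) · λ^52e^(−8λ) = λ^59e^(−12λ), i.e. Gamma(shape=60, rate=12).
The mode of a Gamma(a, b) with a ≥ 1 (shape–rate) is (a−1)/b = 59/12 ≈ 4.92.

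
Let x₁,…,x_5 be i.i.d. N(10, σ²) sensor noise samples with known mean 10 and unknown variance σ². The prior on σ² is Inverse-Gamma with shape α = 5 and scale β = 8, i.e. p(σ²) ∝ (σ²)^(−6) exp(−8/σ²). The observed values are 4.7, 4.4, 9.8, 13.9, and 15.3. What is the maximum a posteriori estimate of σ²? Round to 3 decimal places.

σ̂²_MAP = 6.988

Sum of squared deviations about the known mean: SS = (4.7−10)² + (4.4−10)² + (9.8−10)² + (13.9−10)² + (15.3−10)² = 102.79.
The Normal likelihood contributes (σ²)^(−n/2) exp(−SS/(2σ²)), so the posterior is Inverse-Gamma(α + n/2, β + SS/2) = Inverse-Gamma(7.5, 59.395).
The mode of Inverse-Gamma(a, b) is b/(a+1) = 59.395/8.5 ≈ 6.988.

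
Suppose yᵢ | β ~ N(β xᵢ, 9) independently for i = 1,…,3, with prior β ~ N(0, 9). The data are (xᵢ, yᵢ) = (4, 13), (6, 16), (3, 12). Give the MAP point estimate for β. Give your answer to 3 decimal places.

β̂_MAP = 2.968

log p(β | y) = −Σ(yᵢ − βxᵢ)²/(2·9) − β²/(2·9) + const.
Setting the derivative to zero: Σxᵢ(yᵢ − βxᵢ)/9 − β/9 = 0, so β = Σxᵢyᵢ / (Σxᵢ² + σ²/τ²).
Σxᵢyᵢ = 4·13 + 6·16 + 3·12 = 184; Σxᵢ² = 61; σ²/τ² = 1.
β̂_MAP = 184 / (61 + 1) = 184/62 ≈ 2.968.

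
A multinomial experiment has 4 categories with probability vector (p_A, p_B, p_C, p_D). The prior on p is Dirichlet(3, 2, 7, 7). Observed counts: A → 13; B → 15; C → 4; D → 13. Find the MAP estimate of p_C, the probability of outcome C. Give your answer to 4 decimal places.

The posterior is Dirichlet(αᵢ + nᵢ) = Dirichlet(16, 17, 11, 20).
For a Dirichlet(a₁,…,a_K) with all aᵢ > 1, the mode has j-th component (aⱼ − 1)/(Σaᵢ − K).
Here Σaᵢ = 64 and K = 4, so p_C = (11 − 1)/(64 − 4) = 10/60 ≈ 0.1667.

MAP estimate of p_C = 0.1667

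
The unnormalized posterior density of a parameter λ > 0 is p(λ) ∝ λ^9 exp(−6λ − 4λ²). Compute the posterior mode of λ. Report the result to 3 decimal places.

ℓ'(λ) = 9/λ − 6 − 8λ. Setting this to zero and multiplying by λ: 8λ² + 6λ − 9 = 0.
λ = (−6 + √(6² + 4·8·9)) / (2·8) = (−6 + √324) / 16 = (−6 + 18)/16 = 3/4.
ℓ''(λ) = −9/λ² − 8 < 0, confirming a maximum.

λ̂_MAP = 0.750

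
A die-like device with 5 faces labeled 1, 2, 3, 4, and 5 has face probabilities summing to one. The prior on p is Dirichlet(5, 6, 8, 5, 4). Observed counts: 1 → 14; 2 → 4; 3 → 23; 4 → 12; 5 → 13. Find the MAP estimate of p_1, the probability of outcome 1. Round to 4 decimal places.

The posterior is Dirichlet(αᵢ + nᵢ) = Dirichlet(19, 10, 31, 17, 17).
For a Dirichlet(a₁,…,a_K) with all aᵢ > 1, the mode has j-th component (aⱼ − 1)/(Σaᵢ − K).
Here Σaᵢ = 94 and K = 5, so p_1 = (19 − 1)/(94 − 5) = 18/89 ≈ 0.2022.

MAP estimate: 0.2022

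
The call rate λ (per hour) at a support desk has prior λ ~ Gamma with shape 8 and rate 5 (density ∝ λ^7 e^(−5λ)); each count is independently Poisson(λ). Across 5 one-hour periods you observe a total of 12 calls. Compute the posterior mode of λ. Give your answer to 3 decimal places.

Σxᵢ = 12, n = 5.
Posterior ∝ λ^7e^(−5λ) · λ^12e^(−5λ) = λ^19e^(−10λ), i.e. Gamma(shape=20, rate=10).
The mode of a Gamma(a, b) with a ≥ 1 (shape–rate) is (a−1)/b = 19/10 ≈ 1.900.

λ̂_MAP = 1.900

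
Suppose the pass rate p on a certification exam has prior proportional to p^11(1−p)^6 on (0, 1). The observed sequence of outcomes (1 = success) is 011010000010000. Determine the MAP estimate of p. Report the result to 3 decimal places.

p̂_MAP = 0.469

The prior density ∝ p^11(1−p)^6 is the kernel of Beta(12, 7).
Data: 4 successes in 15 trials (from the sequence). The binomial likelihood contributes p^4(1−p)^11, so the posterior is Beta(12+4, 7+11) = Beta(16, 18).
For Beta(a, b) with a, b > 1 the mode is (a−1)/(a+b−2) = 15/32 ≈ 0.469.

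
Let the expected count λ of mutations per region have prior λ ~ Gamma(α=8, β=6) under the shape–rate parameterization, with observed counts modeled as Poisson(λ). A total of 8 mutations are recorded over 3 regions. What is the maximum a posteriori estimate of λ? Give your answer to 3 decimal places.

λ̂_MAP = 1.667

Σxᵢ = 8, n = 3.
Posterior ∝ λ^7e^(−6λ) · λ^8e^(−3λ) = λ^15e^(−9λ), i.e. Gamma(shape=16, rate=9).
The mode of a Gamma(a, b) with a ≥ 1 (shape–rate) is (a−1)/b = 15/9 ≈ 1.667.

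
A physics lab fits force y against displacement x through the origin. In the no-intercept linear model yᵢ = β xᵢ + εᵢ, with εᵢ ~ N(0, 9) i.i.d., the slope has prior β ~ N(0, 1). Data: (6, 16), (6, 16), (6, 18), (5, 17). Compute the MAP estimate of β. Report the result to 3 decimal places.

log p(β | y) = −Σ(yᵢ − βxᵢ)²/(2·9) − β²/(2·1) + const.
Setting the derivative to zero: Σxᵢ(yᵢ − βxᵢ)/9 − β/1 = 0, so β = Σxᵢyᵢ / (Σxᵢ² + σ²/τ²).
Σxᵢyᵢ = 6·16 + 6·16 + 6·18 + 5·17 = 385; Σxᵢ² = 133; σ²/τ² = 9.
β̂_MAP = 385 / (133 + 9) = 385/142 ≈ 2.711.

β̂_MAP = 2.711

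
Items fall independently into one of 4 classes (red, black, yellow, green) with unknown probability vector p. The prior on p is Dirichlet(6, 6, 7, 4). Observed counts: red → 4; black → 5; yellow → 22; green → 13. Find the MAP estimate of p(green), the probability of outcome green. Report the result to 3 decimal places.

MAP estimate of p(green) = 0.254

The posterior is Dirichlet(αᵢ + nᵢ) = Dirichlet(10, 11, 29, 17).
For a Dirichlet(a₁,…,a_K) with all aᵢ > 1, the mode has j-th component (aⱼ − 1)/(Σaᵢ − K).
Here Σaᵢ = 67 and K = 4, so p(green) = (17 − 1)/(67 − 4) = 16/63 ≈ 0.254.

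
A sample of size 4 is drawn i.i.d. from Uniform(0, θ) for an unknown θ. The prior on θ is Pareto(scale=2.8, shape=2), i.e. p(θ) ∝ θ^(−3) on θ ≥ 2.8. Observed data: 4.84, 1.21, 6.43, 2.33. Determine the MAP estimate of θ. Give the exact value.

The Uniform(0, θ) likelihood is θ^(−n) for θ ≥ max(xᵢ), zero otherwise. Here max(xᵢ) = 6.43.
Posterior ∝ θ^(−3) · θ^(−4) = θ^(−7) on θ ≥ max(2.8, 6.43) = 6.43.
This density is strictly decreasing in θ, so the posterior mode lies at the lower boundary of the support.

θ̂_MAP = 6.43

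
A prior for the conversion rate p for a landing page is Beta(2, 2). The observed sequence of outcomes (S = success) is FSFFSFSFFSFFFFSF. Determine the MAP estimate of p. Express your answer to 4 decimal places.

p̂_MAP = 0.3333

Prior: Beta(2, 2).
Data: 5 successes in 16 trials (from the sequence). The binomial likelihood contributes p^5(1−p)^11, so the posterior is Beta(2+5, 2+11) = Beta(7, 13).
For Beta(a, b) with a, b > 1 the mode is (a−1)/(a+b−2) = 6/18 ≈ 0.3333.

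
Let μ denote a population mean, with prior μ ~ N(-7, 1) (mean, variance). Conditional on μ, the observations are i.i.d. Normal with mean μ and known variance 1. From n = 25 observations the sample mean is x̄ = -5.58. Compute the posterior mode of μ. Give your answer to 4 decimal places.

μ̂_MAP = -5.6346

n = 25, x̄ = -5.58.
For a Normal prior and Normal likelihood with known variance, the posterior is Normal; its mode equals its mean, the precision-weighted average.
Prior precision 1/σ₀² = 1/1 = 1; data precision n/σ² = 25/1 = 25.
μ̂ = (1·(-7) + 25·(-5.58)) / (1 + 25) = (-146.5)/26 = -293/52 ≈ -5.6346.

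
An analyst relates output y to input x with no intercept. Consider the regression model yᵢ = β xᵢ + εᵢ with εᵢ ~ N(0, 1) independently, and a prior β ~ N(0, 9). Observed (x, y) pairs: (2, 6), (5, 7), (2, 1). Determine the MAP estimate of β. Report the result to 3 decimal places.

log p(β | y) = −Σ(yᵢ − βxᵢ)²/(2·1) − β²/(2·9) + const.
Setting the derivative to zero: Σxᵢ(yᵢ − βxᵢ)/1 − β/9 = 0, so β = Σxᵢyᵢ / (Σxᵢ² + σ²/τ²).
Σxᵢyᵢ = 2·6 + 5·7 + 2·1 = 49; Σxᵢ² = 33; σ²/τ² = 1/9.
β̂_MAP = 49 / (33 + 1/9) = 49/(298/9) = 441/298 ≈ 1.480.

β̂_MAP = 1.480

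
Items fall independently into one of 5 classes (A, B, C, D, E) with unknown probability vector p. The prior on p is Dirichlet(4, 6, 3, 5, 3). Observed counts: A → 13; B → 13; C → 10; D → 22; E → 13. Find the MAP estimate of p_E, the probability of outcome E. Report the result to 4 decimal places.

MAP estimate of p_E = 0.1724

The posterior is Dirichlet(αᵢ + nᵢ) = Dirichlet(17, 19, 13, 27, 16).
For a Dirichlet(a₁,…,a_K) with all aᵢ > 1, the mode has j-th component (aⱼ − 1)/(Σaᵢ − K).
Here Σaᵢ = 92 and K = 5, so p_E = (16 − 1)/(92 − 5) = 15/87 ≈ 0.1724.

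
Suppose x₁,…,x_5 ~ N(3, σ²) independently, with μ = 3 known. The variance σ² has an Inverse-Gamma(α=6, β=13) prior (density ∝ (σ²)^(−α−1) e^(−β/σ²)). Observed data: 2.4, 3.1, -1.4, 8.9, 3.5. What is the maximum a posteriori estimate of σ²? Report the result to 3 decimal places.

σ̂²_MAP = 4.252

Sum of squared deviations about the known mean: SS = (2.4−3)² + (3.1−3)² + (-1.4−3)² + (8.9−3)² + (3.5−3)² = 54.79.
The Normal likelihood contributes (σ²)^(−n/2) exp(−SS/(2σ²)), so the posterior is Inverse-Gamma(α + n/2, β + SS/2) = Inverse-Gamma(8.5, 40.395).
The mode of Inverse-Gamma(a, b) is b/(a+1) = 40.395/9.5 ≈ 4.252.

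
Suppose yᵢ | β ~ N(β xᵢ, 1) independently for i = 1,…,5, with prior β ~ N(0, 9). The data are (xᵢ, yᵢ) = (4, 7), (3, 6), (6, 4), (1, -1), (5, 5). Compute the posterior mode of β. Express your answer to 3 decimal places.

log p(β | y) = −Σ(yᵢ − βxᵢ)²/(2·1) − β²/(2·9) + const.
Setting the derivative to zero: Σxᵢ(yᵢ − βxᵢ)/1 − β/9 = 0, so β = Σxᵢyᵢ / (Σxᵢ² + σ²/τ²).
Σxᵢyᵢ = 4·7 + 3·6 + 6·4 + 1·(-1) + 5·5 = 94; Σxᵢ² = 87; σ²/τ² = 1/9.
β̂_MAP = 94 / (87 + 1/9) = 94/(784/9) = 423/392 ≈ 1.079.

β̂_MAP = 1.079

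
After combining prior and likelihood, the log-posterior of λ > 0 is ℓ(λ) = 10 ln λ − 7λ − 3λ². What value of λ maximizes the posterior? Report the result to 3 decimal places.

λ̂_MAP = 0.833

ℓ'(λ) = 10/λ − 7 − 6λ. Setting this to zero and multiplying by λ: 6λ² + 7λ − 10 = 0.
λ = (−7 + √(7² + 4·6·10)) / (2·6) = (−7 + √289) / 12 = (−7 + 17)/12 = 5/6.
ℓ''(λ) = −10/λ² − 6 < 0, confirming a maximum.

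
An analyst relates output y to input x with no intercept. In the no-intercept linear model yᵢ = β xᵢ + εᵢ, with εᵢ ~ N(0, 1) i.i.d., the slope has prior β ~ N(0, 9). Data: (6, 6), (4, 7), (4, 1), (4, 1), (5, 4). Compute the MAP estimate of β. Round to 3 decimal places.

β̂_MAP = 0.843

log p(β | y) = −Σ(yᵢ − βxᵢ)²/(2·1) − β²/(2·9) + const.
Setting the derivative to zero: Σxᵢ(yᵢ − βxᵢ)/1 − β/9 = 0, so β = Σxᵢyᵢ / (Σxᵢ² + σ²/τ²).
Σxᵢyᵢ = 6·6 + 4·7 + 4·1 + 4·1 + 5·4 = 92; Σxᵢ² = 109; σ²/τ² = 1/9.
β̂_MAP = 92 / (109 + 1/9) = 92/(982/9) = 414/491 ≈ 0.843.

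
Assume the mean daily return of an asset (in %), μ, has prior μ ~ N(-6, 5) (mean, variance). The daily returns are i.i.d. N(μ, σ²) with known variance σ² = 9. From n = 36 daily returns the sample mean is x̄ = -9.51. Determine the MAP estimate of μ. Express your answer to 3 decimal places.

n = 36, x̄ = -9.51.
For a Normal prior and Normal likelihood with known variance, the posterior is Normal; its mode equals its mean, the precision-weighted average.
Prior precision 1/σ₀² = 1/5 = 0.2; data precision n/σ² = 36/9 = 4.
μ̂ = (0.2·(-6) + 4·(-9.51)) / (0.2 + 4) = (-39.24)/4.2 = -327/35 ≈ -9.343.

μ̂_MAP = -9.343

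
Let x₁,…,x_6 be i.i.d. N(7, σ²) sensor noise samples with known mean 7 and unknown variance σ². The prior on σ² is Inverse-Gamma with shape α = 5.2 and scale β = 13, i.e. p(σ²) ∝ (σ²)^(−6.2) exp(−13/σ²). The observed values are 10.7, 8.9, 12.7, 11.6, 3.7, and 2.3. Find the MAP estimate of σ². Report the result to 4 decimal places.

σ̂²_MAP = 7.0614

Sum of squared deviations about the known mean: SS = (10.7−7)² + (8.9−7)² + (12.7−7)² + (11.6−7)² + (3.7−7)² + (2.3−7)² = 103.93.
The Normal likelihood contributes (σ²)^(−n/2) exp(−SS/(2σ²)), so the posterior is Inverse-Gamma(α + n/2, β + SS/2) = Inverse-Gamma(8.2, 64.965).
The mode of Inverse-Gamma(a, b) is b/(a+1) = 64.965/9.2 ≈ 7.0614.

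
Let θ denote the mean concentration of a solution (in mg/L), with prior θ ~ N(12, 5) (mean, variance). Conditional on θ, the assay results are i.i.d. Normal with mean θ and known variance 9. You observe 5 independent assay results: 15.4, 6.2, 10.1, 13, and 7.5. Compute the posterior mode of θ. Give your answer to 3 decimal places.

n = 5; x̄ = (15.4 + 6.2 + 10.1 + 13 + 7.5)/5 = 52.2/5 = 10.44.
For a Normal prior and Normal likelihood with known variance, the posterior is Normal; its mode equals its mean, the precision-weighted average.
Prior precision 1/σ₀² = 1/5 = 0.2; data precision n/σ² = 5/9.
θ̂ = (0.2·12 + (5/9)·10.44) / (0.2 + 5/9) = 8.2/(34/45) = 369/34 ≈ 10.853.

θ̂_MAP = 10.853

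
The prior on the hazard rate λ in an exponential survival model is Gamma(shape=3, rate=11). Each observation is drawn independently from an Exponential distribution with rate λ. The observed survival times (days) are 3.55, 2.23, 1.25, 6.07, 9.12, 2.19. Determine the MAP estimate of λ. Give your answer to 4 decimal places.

λ̂_MAP = 0.2259

The Exponential(rate=λ) likelihood is ∝ λ^n e^(−λΣtᵢ). Here n = 6 and Σtᵢ = 3.55 + 2.23 + 1.25 + 6.07 + 9.12 + 2.19 = 24.41.
Posterior ∝ λ^2e^(−11λ) · λ^6e^(−24.41λ) = λ^8e^(−35.41λ), i.e. Gamma(9, 35.41).
Mode = (a−1)/b = 8/35.41 ≈ 0.2259.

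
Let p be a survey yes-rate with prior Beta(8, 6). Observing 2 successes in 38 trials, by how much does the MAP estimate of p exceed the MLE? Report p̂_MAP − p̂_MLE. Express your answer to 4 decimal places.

MAP − MLE = 0.1274

Posterior is Beta(10, 42); MAP = (10−1)/(52−2) = 9/50 ≈ 0.18000.
MLE ignores the prior: p̂_MLE = k/n = 2/38 ≈ 0.05263.
Difference = 9/50 − 2/38 = 121/950 ≈ 0.1274.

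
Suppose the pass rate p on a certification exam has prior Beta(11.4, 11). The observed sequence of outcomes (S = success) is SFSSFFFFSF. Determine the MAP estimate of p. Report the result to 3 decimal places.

Prior: Beta(11.4, 11).
Data: 4 successes in 10 trials (from the sequence). The binomial likelihood contributes p^4(1−p)^6, so the posterior is Beta(11.4+4, 11+6) = Beta(15.4, 17).
For Beta(a, b) with a, b > 1 the mode is (a−1)/(a+b−2) = 14.4/30.4 ≈ 0.474.

p̂_MAP = 0.474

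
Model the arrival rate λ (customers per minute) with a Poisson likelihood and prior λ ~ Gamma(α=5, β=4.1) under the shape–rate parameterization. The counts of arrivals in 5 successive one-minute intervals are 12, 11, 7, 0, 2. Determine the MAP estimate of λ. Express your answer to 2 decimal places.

Σxᵢ = 12+11+7+0+2 = 32, with n = 5.
Posterior ∝ λ^4e^(−4.1λ) · λ^32e^(−5λ) = λ^36e^(−9.1λ), i.e. Gamma(shape=37, rate=9.1).
The mode of a Gamma(a, b) with a ≥ 1 (shape–rate) is (a−1)/b = 36/9.1 ≈ 3.96.

λ̂_MAP = 3.96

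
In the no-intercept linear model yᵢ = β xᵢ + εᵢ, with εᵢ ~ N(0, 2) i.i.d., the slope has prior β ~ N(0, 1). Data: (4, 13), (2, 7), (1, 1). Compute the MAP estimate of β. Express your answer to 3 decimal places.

β̂_MAP = 2.913

log p(β | y) = −Σ(yᵢ − βxᵢ)²/(2·2) − β²/(2·1) + const.
Setting the derivative to zero: Σxᵢ(yᵢ − βxᵢ)/2 − β/1 = 0, so β = Σxᵢyᵢ / (Σxᵢ² + σ²/τ²).
Σxᵢyᵢ = 4·13 + 2·7 + 1·1 = 67; Σxᵢ² = 21; σ²/τ² = 2.
β̂_MAP = 67 / (21 + 2) = 67/23 ≈ 2.913.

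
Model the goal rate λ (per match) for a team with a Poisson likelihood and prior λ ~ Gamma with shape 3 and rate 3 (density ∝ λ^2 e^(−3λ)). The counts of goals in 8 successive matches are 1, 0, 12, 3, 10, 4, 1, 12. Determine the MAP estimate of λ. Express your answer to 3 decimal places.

Σxᵢ = 1+0+12+3+10+4+1+12 = 43, with n = 8.
Posterior ∝ λ^2e^(−3λ) · λ^43e^(−8λ) = λ^45e^(−11λ), i.e. Gamma(shape=46, rate=11).
The mode of a Gamma(a, b) with a ≥ 1 (shape–rate) is (a−1)/b = 45/11 ≈ 4.091.

λ̂_MAP = 4.091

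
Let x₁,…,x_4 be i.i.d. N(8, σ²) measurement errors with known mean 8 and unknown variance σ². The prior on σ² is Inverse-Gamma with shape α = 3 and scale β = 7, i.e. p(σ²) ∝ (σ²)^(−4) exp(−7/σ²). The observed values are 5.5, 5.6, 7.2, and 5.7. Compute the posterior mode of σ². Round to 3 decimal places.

Sum of squared deviations about the known mean: SS = (5.5−8)² + (5.6−8)² + (7.2−8)² + (5.7−8)² = 17.94.
The Normal likelihood contributes (σ²)^(−n/2) exp(−SS/(2σ²)), so the posterior is Inverse-Gamma(α + n/2, β + SS/2) = Inverse-Gamma(5, 15.97).
The mode of Inverse-Gamma(a, b) is b/(a+1) = 15.97/6 ≈ 2.662.

σ̂²_MAP = 2.662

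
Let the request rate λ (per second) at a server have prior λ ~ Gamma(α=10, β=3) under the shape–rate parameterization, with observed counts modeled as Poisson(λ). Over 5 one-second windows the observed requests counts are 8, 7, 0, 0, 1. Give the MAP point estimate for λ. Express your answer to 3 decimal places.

Σxᵢ = 8+7+0+0+1 = 16, with n = 5.
Posterior ∝ λ^9e^(−3λ) · λ^16e^(−5λ) = λ^25e^(−8λ), i.e. Gamma(shape=26, rate=8).
The mode of a Gamma(a, b) with a ≥ 1 (shape–rate) is (a−1)/b = 25/8 ≈ 3.125.

λ̂_MAP = 3.125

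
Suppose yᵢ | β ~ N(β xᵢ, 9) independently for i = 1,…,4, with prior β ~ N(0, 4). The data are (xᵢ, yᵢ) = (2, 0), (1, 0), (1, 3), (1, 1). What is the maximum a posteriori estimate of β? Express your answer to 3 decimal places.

log p(β | y) = −Σ(yᵢ − βxᵢ)²/(2·9) − β²/(2·4) + const.
Setting the derivative to zero: Σxᵢ(yᵢ − βxᵢ)/9 − β/4 = 0, so β = Σxᵢyᵢ / (Σxᵢ² + σ²/τ²).
Σxᵢyᵢ = 2·0 + 1·0 + 1·3 + 1·1 = 4; Σxᵢ² = 7; σ²/τ² = 2.25.
β̂_MAP = 4 / (7 + 2.25) = 4/9.25 ≈ 0.432.

β̂_MAP = 0.432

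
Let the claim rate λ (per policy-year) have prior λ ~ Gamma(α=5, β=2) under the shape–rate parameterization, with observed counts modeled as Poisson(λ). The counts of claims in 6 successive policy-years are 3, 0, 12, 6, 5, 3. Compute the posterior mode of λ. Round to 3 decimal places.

Σxᵢ = 3+0+12+6+5+3 = 29, with n = 6.
Posterior ∝ λ^4e^(−2λ) · λ^29e^(−6λ) = λ^33e^(−8λ), i.e. Gamma(shape=34, rate=8).
The mode of a Gamma(a, b) with a ≥ 1 (shape–rate) is (a−1)/b = 33/8 ≈ 4.125.

λ̂_MAP = 4.125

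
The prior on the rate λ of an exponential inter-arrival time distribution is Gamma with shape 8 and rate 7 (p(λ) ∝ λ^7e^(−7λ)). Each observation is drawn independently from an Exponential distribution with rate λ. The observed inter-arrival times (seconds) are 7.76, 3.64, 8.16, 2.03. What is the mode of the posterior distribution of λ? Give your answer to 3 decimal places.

The Exponential(rate=λ) likelihood is ∝ λ^n e^(−λΣtᵢ). Here n = 4 and Σtᵢ = 7.76 + 3.64 + 8.16 + 2.03 = 21.59.
Posterior ∝ λ^7e^(−7λ) · λ^4e^(−21.59λ) = λ^11e^(−28.59λ), i.e. Gamma(12, 28.59).
Mode = (a−1)/b = 11/28.59 ≈ 0.385.

λ̂_MAP = 0.385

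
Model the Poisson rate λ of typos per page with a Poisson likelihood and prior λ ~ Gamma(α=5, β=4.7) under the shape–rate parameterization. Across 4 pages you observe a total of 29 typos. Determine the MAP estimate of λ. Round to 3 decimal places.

λ̂_MAP = 3.793

Σxᵢ = 29, n = 4.
Posterior ∝ λ^4e^(−4.7λ) · λ^29e^(−4λ) = λ^33e^(−8.7λ), i.e. Gamma(shape=34, rate=8.7).
The mode of a Gamma(a, b) with a ≥ 1 (shape–rate) is (a−1)/b = 33/8.7 ≈ 3.793.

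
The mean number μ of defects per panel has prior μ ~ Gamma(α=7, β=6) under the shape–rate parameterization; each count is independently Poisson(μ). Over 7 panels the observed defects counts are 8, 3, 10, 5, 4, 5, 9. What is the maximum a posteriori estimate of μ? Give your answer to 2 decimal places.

Σxᵢ = 8+3+10+5+4+5+9 = 44, with n = 7.
Posterior ∝ μ^6e^(−6μ) · μ^44e^(−7μ) = μ^50e^(−13μ), i.e. Gamma(shape=51, rate=13).
The mode of a Gamma(a, b) with a ≥ 1 (shape–rate) is (a−1)/b = 50/13 ≈ 3.85.

μ̂_MAP = 3.85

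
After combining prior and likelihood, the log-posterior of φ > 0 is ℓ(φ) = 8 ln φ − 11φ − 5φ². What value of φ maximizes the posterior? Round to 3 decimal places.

φ̂_MAP = 0.500

ℓ'(φ) = 8/φ − 11 − 10φ. Setting this to zero and multiplying by φ: 10φ² + 11φ − 8 = 0.
φ = (−11 + √(11² + 4·10·8)) / (2·10) = (−11 + √441) / 20 = (−11 + 21)/20 = 1/2.
ℓ''(φ) = −8/φ² − 10 < 0, confirming a maximum.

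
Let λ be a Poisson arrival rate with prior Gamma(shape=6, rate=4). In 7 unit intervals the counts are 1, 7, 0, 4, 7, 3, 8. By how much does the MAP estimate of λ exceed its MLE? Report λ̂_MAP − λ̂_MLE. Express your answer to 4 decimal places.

MAP − MLE = -1.1039

Σxᵢ = 30. Posterior is Gamma(36, 11); MAP = (36−1)/11 = 35/11 ≈ 3.18182.
MLE = x̄ = 30/7 ≈ 4.28571.
Difference = 35/11 − 30/7 = -85/77 ≈ -1.1039.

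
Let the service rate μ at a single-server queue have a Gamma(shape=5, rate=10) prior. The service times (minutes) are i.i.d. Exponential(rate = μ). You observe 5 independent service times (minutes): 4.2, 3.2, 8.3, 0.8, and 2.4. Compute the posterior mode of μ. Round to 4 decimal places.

The Exponential(rate=μ) likelihood is ∝ μ^n e^(−μΣtᵢ). Here n = 5 and Σtᵢ = 4.2 + 3.2 + 8.3 + 0.8 + 2.4 = 18.9.
Posterior ∝ μ^4e^(−10μ) · μ^5e^(−18.9μ) = μ^9e^(−28.9μ), i.e. Gamma(10, 28.9).
Mode = (a−1)/b = 9/28.9 ≈ 0.3114.

μ̂_MAP = 0.3114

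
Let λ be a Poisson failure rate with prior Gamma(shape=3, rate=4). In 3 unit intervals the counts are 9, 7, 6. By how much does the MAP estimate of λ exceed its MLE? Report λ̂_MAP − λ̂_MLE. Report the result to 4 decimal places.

MAP − MLE = -3.9048

Σxᵢ = 22. Posterior is Gamma(25, 7); MAP = (25−1)/7 = 24/7 ≈ 3.42857.
MLE = x̄ = 22/3 ≈ 7.33333.
Difference = 24/7 − 22/3 = -82/21 ≈ -3.9048.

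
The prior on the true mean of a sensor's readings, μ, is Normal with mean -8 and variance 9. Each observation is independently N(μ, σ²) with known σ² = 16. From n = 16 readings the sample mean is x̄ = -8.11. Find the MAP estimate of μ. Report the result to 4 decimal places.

μ̂_MAP = -8.0990

n = 16, x̄ = -8.11.
For a Normal prior and Normal likelihood with known variance, the posterior is Normal; its mode equals its mean, the precision-weighted average.
Prior precision 1/σ₀² = 1/9; data precision n/σ² = 16/16 = 1.
μ̂ = ((1/9)·(-8) + 1·(-8.11)) / (1/9 + 1) = (-8099/900)/(10/9) = -8.0990.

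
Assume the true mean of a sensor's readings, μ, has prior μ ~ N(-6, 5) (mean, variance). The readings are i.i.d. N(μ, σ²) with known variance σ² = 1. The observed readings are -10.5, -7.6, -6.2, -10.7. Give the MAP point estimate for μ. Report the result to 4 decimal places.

μ̂_MAP = -8.6190

n = 4; x̄ = ((-10.5) + (-7.6) + (-6.2) + (-10.7))/4 = -35/4 = -8.75.
For a Normal prior and Normal likelihood with known variance, the posterior is Normal; its mode equals its mean, the precision-weighted average.
Prior precision 1/σ₀² = 1/5 = 0.2; data precision n/σ² = 4/1 = 4.
μ̂ = (0.2·(-6) + 4·(-8.75)) / (0.2 + 4) = (-36.2)/4.2 = -181/21 ≈ -8.6190.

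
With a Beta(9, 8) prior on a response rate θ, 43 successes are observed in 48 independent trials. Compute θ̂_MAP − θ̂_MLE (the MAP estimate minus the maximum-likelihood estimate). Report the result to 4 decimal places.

MAP − MLE = -0.0863

Posterior is Beta(52, 13); MAP = (52−1)/(65−2) = 51/63 ≈ 0.80952.
MLE ignores the prior: θ̂_MLE = k/n = 43/48 ≈ 0.89583.
Difference = 51/63 − 43/48 = -29/336 ≈ -0.0863.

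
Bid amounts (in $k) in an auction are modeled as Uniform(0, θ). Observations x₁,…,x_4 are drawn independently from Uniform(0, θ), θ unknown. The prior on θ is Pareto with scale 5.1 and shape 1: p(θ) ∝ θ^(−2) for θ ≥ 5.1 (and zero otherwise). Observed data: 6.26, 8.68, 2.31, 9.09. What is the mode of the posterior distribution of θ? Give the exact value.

θ̂_MAP = 9.09

The Uniform(0, θ) likelihood is θ^(−n) for θ ≥ max(xᵢ), zero otherwise. Here max(xᵢ) = 9.09.
Posterior ∝ θ^(−2) · θ^(−4) = θ^(−6) on θ ≥ max(5.1, 9.09) = 9.09.
This density is strictly decreasing in θ, so the posterior mode lies at the lower boundary of the support.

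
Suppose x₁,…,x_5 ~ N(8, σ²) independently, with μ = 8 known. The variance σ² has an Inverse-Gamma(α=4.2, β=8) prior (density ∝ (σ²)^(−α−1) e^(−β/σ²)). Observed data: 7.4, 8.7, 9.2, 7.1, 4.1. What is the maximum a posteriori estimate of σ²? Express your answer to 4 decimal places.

σ̂²_MAP = 2.2279

Sum of squared deviations about the known mean: SS = (7.4−8)² + (8.7−8)² + (9.2−8)² + (7.1−8)² + (4.1−8)² = 18.31.
The Normal likelihood contributes (σ²)^(−n/2) exp(−SS/(2σ²)), so the posterior is Inverse-Gamma(α + n/2, β + SS/2) = Inverse-Gamma(6.7, 17.155).
The mode of Inverse-Gamma(a, b) is b/(a+1) = 17.155/7.7 ≈ 2.2279.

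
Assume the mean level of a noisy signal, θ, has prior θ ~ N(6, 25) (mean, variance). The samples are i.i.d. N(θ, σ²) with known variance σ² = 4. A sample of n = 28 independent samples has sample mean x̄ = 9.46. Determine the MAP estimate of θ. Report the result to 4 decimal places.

θ̂_MAP = 9.4403

n = 28, x̄ = 9.46.
For a Normal prior and Normal likelihood with known variance, the posterior is Normal; its mode equals its mean, the precision-weighted average.
Prior precision 1/σ₀² = 1/25 = 0.04; data precision n/σ² = 28/4 = 7.
θ̂ = (0.04·6 + 7·9.46) / (0.04 + 7) = 66.46/7.04 = 3323/352 ≈ 9.4403.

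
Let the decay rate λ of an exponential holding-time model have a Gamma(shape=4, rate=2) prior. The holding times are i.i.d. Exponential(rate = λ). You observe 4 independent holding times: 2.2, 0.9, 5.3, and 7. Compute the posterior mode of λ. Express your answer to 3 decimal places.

λ̂_MAP = 0.402

The Exponential(rate=λ) likelihood is ∝ λ^n e^(−λΣtᵢ). Here n = 4 and Σtᵢ = 2.2 + 0.9 + 5.3 + 7 = 15.4.
Posterior ∝ λ^3e^(−2λ) · λ^4e^(−15.4λ) = λ^7e^(−17.4λ), i.e. Gamma(8, 17.4).
Mode = (a−1)/b = 7/17.4 ≈ 0.402.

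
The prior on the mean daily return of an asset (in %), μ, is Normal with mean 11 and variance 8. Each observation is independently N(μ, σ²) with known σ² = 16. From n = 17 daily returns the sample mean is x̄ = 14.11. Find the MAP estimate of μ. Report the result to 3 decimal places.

n = 17, x̄ = 14.11.
For a Normal prior and Normal likelihood with known variance, the posterior is Normal; its mode equals its mean, the precision-weighted average.
Prior precision 1/σ₀² = 1/8 = 0.125; data precision n/σ² = 17/16 = 1.0625.
μ̂ = (0.125·11 + 1.0625·14.11) / (0.125 + 1.0625) = 16.366875/1.1875 = 26187/1900 ≈ 13.783.

μ̂_MAP = 13.783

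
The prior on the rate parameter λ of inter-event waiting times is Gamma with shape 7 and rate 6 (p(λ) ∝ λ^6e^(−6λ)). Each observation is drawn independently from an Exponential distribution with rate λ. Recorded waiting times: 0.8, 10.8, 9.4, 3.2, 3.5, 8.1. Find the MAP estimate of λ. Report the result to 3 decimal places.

The Exponential(rate=λ) likelihood is ∝ λ^n e^(−λΣtᵢ). Here n = 6 and Σtᵢ = 0.8 + 10.8 + 9.4 + 3.2 + 3.5 + 8.1 = 35.8.
Posterior ∝ λ^6e^(−6λ) · λ^6e^(−35.8λ) = λ^12e^(−41.8λ), i.e. Gamma(13, 41.8).
Mode = (a−1)/b = 12/41.8 ≈ 0.287.

λ̂_MAP = 0.287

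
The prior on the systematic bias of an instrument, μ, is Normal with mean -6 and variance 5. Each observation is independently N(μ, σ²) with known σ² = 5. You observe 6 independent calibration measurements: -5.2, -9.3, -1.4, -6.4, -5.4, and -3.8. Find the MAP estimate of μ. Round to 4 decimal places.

n = 6; x̄ = ((-5.2) + (-9.3) + (-1.4) + (-6.4) + (-5.4) + (-3.8))/6 = -31.5/6 = -5.25.
For a Normal prior and Normal likelihood with known variance, the posterior is Normal; its mode equals its mean, the precision-weighted average.
Prior precision 1/σ₀² = 1/5 = 0.2; data precision n/σ² = 6/5 = 1.2.
μ̂ = (0.2·(-6) + 1.2·(-5.25)) / (0.2 + 1.2) = (-7.5)/1.4 = -75/14 ≈ -5.3571.

μ̂_MAP = -5.3571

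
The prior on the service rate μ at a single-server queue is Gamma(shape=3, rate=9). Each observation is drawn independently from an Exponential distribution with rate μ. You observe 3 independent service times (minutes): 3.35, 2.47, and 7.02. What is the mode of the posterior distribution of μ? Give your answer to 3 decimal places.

The Exponential(rate=μ) likelihood is ∝ μ^n e^(−μΣtᵢ). Here n = 3 and Σtᵢ = 3.35 + 2.47 + 7.02 = 12.84.
Posterior ∝ μ^2e^(−9μ) · μ^3e^(−12.84μ) = μ^5e^(−21.84μ), i.e. Gamma(6, 21.84).
Mode = (a−1)/b = 5/21.84 ≈ 0.229.

μ̂_MAP = 0.229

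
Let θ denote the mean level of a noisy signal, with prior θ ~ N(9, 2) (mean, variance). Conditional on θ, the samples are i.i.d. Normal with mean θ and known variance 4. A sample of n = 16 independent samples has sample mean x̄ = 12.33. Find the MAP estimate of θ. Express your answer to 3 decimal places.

θ̂_MAP = 11.960

n = 16, x̄ = 12.33.
For a Normal prior and Normal likelihood with known variance, the posterior is Normal; its mode equals its mean, the precision-weighted average.
Prior precision 1/σ₀² = 1/2 = 0.5; data precision n/σ² = 16/4 = 4.
θ̂ = (0.5·9 + 4·12.33) / (0.5 + 4) = 53.82/4.5 = 11.960.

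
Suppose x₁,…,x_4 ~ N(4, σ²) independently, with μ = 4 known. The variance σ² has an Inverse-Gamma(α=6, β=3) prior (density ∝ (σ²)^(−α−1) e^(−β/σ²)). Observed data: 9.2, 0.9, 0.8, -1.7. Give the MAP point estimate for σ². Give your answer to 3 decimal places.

σ̂²_MAP = 4.743

Sum of squared deviations about the known mean: SS = (9.2−4)² + (0.9−4)² + (0.8−4)² + (-1.7−4)² = 79.38.
The Normal likelihood contributes (σ²)^(−n/2) exp(−SS/(2σ²)), so the posterior is Inverse-Gamma(α + n/2, β + SS/2) = Inverse-Gamma(8, 42.69).
The mode of Inverse-Gamma(a, b) is b/(a+1) = 42.69/9 ≈ 4.743.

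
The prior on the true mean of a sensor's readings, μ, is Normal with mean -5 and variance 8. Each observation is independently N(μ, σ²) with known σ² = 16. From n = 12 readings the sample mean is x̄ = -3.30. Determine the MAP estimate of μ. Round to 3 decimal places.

n = 12, x̄ = -3.30.
For a Normal prior and Normal likelihood with known variance, the posterior is Normal; its mode equals its mean, the precision-weighted average.
Prior precision 1/σ₀² = 1/8 = 0.125; data precision n/σ² = 12/16 = 0.75.
μ̂ = (0.125·(-5) + 0.75·(-3.3)) / (0.125 + 0.75) = (-3.1)/0.875 = -124/35 ≈ -3.543.

μ̂_MAP = -3.543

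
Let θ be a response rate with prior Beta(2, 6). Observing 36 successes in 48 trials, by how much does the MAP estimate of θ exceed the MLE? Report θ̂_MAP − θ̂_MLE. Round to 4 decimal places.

Posterior is Beta(38, 18); MAP = (38−1)/(56−2) = 37/54 ≈ 0.68519.
MLE ignores the prior: θ̂_MLE = k/n = 36/48 ≈ 0.75000.
Difference = 37/54 − 36/48 = -7/108 ≈ -0.0648.

MAP − MLE = -0.0648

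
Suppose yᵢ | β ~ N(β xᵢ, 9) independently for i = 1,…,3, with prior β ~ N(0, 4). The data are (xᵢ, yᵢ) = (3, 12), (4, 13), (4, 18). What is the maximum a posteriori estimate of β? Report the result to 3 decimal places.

log p(β | y) = −Σ(yᵢ − βxᵢ)²/(2·9) − β²/(2·4) + const.
Setting the derivative to zero: Σxᵢ(yᵢ − βxᵢ)/9 − β/4 = 0, so β = Σxᵢyᵢ / (Σxᵢ² + σ²/τ²).
Σxᵢyᵢ = 3·12 + 4·13 + 4·18 = 160; Σxᵢ² = 41; σ²/τ² = 2.25.
β̂_MAP = 160 / (41 + 2.25) = 160/43.25 ≈ 3.699.

β̂_MAP = 3.699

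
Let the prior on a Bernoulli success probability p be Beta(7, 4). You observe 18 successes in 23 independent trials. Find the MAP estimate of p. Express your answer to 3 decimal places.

Prior: Beta(7, 4).
Data: 18 successes in 23 trials. The binomial likelihood contributes p^18(1−p)^5, so the posterior is Beta(7+18, 4+5) = Beta(25, 9).
For Beta(a, b) with a, b > 1 the mode is (a−1)/(a+b−2) = 24/32 ≈ 0.750.

p̂_MAP = 0.750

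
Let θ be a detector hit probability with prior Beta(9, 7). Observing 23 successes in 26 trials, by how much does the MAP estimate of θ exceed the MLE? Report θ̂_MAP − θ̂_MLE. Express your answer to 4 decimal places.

MAP − MLE = -0.1096

Posterior is Beta(32, 10); MAP = (32−1)/(42−2) = 31/40 ≈ 0.77500.
MLE ignores the prior: θ̂_MLE = k/n = 23/26 ≈ 0.88462.
Difference = 31/40 − 23/26 = -57/520 ≈ -0.1096.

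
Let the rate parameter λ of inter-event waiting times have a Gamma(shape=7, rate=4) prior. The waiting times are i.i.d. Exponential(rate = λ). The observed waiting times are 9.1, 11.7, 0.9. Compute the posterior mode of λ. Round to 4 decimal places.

λ̂_MAP = 0.3502

The Exponential(rate=λ) likelihood is ∝ λ^n e^(−λΣtᵢ). Here n = 3 and Σtᵢ = 9.1 + 11.7 + 0.9 = 21.7.
Posterior ∝ λ^6e^(−4λ) · λ^3e^(−21.7λ) = λ^9e^(−25.7λ), i.e. Gamma(10, 25.7).
Mode = (a−1)/b = 9/25.7 ≈ 0.3502.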